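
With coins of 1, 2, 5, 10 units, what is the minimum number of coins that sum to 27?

4

Greedy: take as many of the largest coin as possible, then repeat with the remainder.
27 = 2×10 + 1×5 + 1×2
Total coins = 2 + 1 + 1 = 4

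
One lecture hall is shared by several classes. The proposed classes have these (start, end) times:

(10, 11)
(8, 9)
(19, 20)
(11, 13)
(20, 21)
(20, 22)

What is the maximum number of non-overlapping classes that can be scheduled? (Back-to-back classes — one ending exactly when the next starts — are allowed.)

5

Greedy by earliest finish: after sorting by end time, pick each interval compatible with the last pick.
By end time: (8,9), (10,11), (11,13), (19,20), (20,21), (20,22).
Pick (8,9); next start ≥ 9 → (10,11); next start ≥ 11 → (11,13); next start ≥ 13 → (19,20); next start ≥ 20 → (20,21).
Selected 5 classes.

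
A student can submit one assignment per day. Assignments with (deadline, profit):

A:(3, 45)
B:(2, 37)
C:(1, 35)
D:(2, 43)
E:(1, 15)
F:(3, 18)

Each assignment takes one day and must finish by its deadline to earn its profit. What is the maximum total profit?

125

Take jobs in profit order; each goes to the latest open slot no later than its deadline.
By profit: A(d3,45), D(d2,43), B(d2,37), C(d1,35), F(d3,18), E(d1,15)
A→slot 3; D→slot 2; B→slot 1; C skipped; F skipped; E skipped.
Profit = 37 + 43 + 45 = 125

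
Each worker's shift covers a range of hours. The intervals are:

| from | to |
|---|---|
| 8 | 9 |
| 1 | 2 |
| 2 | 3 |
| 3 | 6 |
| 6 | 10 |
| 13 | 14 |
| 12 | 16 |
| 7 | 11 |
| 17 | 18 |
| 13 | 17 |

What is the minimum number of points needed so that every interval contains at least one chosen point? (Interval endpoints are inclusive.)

Sort by right endpoint; whenever an interval is uncovered, place a point at its right end.
By right end: [1,2]  [2,3]  [3,6]  [8,9]  [6,10]  [7,11]  [13,14]  [12,16]  [13,17]  [17,18]
[1,2] uncovered → point at 2; [3,6] uncovered → point at 6; [8,9] uncovered → point at 9; [13,14] uncovered → point at 14; [17,18] uncovered → point at 18.
Points: 2, 6, 9, 14, 18 (5 total).

5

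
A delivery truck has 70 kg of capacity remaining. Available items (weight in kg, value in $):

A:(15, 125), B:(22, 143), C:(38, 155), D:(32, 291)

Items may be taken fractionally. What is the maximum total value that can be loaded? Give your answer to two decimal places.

563.08

Order: D (291/32=9.09) > A (125/15=8.33) > B (143/22=6.50) > C (155/38=4.08)
Fill: take D (32 @ 291) → take A (15 @ 125) → take B (22 @ 143) → take 1/38 of C → 4.08; 70/70 used.
Total value = 563.08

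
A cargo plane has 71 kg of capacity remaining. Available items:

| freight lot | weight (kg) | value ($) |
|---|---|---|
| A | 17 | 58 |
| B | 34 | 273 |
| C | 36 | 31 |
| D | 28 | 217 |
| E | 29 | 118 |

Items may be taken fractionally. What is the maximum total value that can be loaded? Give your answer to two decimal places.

Order: B (273/34=8.03) > D (217/28=7.75) > E (118/29=4.07) > A (58/17=3.41) > C (31/36=0.86)
Fill: take B (34 @ 273) → take D (28 @ 217) → take 9/29 of E → 36.62; 71/71 used.
Total value = 526.62

526.62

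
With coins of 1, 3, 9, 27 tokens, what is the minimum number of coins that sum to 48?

4

Use the largest denomination that fits, subtract, and repeat.
48 − 1×27→21 − 2×9→3 − 1×3→0
Total coins = 1 + 2 + 1 = 4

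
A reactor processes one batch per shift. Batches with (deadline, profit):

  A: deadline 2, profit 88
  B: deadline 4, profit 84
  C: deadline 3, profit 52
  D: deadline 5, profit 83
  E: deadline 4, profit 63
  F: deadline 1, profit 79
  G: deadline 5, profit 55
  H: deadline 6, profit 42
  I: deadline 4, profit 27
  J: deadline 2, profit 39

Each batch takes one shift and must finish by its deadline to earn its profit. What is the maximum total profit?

Sort by profit descending; place each in the latest free slot ≤ its deadline.
Profit order: A=88 B=84 D=83 F=79 E=63 G=55 C=52 H=42 J=39 I=27
Assign: A→slot 2, B→slot 4, D→slot 5, F→slot 1, E→slot 3, G skipped, C skipped, H→slot 6, J skipped, I skipped.
Slots: [1:F] [2:A] [3:E] [4:B] [5:D] [6:H]
Profit = 79 + 88 + 63 + 84 + 83 + 42 = 439

439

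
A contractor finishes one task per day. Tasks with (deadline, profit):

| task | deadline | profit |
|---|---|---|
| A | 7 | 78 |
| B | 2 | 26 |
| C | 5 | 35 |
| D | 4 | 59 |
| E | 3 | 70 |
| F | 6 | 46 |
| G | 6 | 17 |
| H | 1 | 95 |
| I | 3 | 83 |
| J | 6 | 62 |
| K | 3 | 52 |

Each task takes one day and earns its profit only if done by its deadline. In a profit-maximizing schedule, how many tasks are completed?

Profit order: H=95 I=83 A=78 E=70 J=62 D=59 K=52 F=46 C=35 B=26 G=17
Assign: H→slot 1, I→slot 3, A→slot 7, E→slot 2, J→slot 6, D→slot 4, K skipped, F→slot 5, C skipped, B skipped, G skipped.
Slots: [1:H] [2:E] [3:I] [4:D] [5:F] [6:J] [7:A]
7 of 11 scheduled.

7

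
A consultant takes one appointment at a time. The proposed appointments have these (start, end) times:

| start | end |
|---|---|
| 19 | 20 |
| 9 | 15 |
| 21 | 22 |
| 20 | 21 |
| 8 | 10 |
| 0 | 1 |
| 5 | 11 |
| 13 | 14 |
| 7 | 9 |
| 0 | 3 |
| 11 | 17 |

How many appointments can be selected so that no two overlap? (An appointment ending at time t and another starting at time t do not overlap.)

6

Sort by end time and greedily take each interval whose start is ≥ the last chosen end.
By end time: (0,1), (0,3), (7,9), (8,10), (5,11), (13,14), (9,15), (11,17), (19,20), (20,21), (21,22).
Pick (0,1); next start ≥ 1 → (7,9); next start ≥ 9 → (13,14); next start ≥ 14 → (19,20); next start ≥ 20 → (20,21); next start ≥ 21 → (21,22).
Selected 6 appointments.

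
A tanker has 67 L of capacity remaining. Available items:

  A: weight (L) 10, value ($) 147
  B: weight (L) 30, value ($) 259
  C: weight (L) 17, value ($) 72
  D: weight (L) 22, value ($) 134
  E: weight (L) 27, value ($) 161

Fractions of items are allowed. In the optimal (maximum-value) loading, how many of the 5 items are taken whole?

Ratios (sorted): A 14.70, B 8.63, D 6.09, E 5.96, C 4.24
take A (10 @ 147); take B (30 @ 259); take D (22 @ 134); take 5/27 of E → 29.81. Capacity used 67/67.
3 item(s) taken whole; one partial (take 5/27 of E).

3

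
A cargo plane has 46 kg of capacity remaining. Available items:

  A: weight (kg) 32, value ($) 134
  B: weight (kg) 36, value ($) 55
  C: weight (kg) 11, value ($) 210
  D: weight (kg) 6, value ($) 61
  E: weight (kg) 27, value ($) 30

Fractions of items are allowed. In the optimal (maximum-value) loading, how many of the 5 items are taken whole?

2

Greedy by value/weight ratio, highest first.
Order: C (210/11=19.09) > D (61/6=10.17) > A (134/32=4.19) > B (55/36=1.53) > E (30/27=1.11)
Fill: take C (11 @ 210) → take D (6 @ 61) → take 29/32 of A → 121.44; 46/46 used.
2 item(s) taken whole; one partial (take 29/32 of A).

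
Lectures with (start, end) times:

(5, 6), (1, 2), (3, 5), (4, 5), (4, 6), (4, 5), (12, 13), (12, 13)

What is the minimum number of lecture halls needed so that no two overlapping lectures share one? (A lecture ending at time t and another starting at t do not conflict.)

Count concurrent intervals with a sweep; the peak is the room count.
Events (time:±→running): 1:+→1 2:-→0 3:+→1 4:+→2 4:+→3 4:+→4 … peak 4.

4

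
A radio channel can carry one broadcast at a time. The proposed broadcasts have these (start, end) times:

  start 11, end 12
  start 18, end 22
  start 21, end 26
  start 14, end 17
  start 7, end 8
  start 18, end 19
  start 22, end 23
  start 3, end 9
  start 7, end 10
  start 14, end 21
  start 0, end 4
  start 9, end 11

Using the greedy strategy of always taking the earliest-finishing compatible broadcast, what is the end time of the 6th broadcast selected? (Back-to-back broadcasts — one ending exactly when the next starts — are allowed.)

By end time: (0,4), (7,8), (3,9), (7,10), (9,11), (11,12), (14,17), (18,19), (14,21), (18,22), (22,23), (21,26).
Pick (0,4); next start ≥ 4 → (7,8); next start ≥ 8 → (9,11); next start ≥ 11 → (11,12); next start ≥ 12 → (14,17); next start ≥ 17 → (18,19); next start ≥ 19 → (22,23).
Selected: (0,4) (7,8) (9,11) (11,12) (14,17) (18,19) (22,23)

19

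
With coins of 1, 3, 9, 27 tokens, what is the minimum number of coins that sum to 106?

8

106 − 3×27→25 − 2×9→7 − 2×3→1 − 1×1→0
Total coins = 3 + 2 + 2 + 1 = 8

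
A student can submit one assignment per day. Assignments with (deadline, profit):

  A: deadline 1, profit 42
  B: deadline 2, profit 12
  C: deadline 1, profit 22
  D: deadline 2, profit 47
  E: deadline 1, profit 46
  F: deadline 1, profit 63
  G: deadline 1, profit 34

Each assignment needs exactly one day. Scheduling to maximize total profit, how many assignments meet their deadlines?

2

Take jobs in profit order; each goes to the latest open slot no later than its deadline.
By profit: F(d1,63), D(d2,47), E(d1,46), A(d1,42), G(d1,34), C(d1,22), B(d2,12)
F→slot 1; D→slot 2; E skipped; A skipped; G skipped; C skipped; B skipped.
2 of 7 scheduled.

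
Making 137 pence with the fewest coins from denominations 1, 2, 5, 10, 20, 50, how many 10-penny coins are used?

Greedy: take as many of the largest coin as possible, then repeat with the remainder.
137 − 2×50→37 − 1×20→17 − 1×10→7 − 1×5→2 − 1×2→0
Count of 10: 1

1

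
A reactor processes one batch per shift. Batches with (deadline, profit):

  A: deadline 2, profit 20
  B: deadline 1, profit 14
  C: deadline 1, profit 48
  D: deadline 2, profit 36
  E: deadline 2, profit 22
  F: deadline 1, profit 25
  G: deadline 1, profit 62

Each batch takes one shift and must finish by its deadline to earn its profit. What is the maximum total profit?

98

Take jobs in profit order; each goes to the latest open slot no later than its deadline.
Profit order: G=62 C=48 D=36 F=25 E=22 A=20 B=14
Assign: G→slot 1, C skipped, D→slot 2, F skipped, E skipped, A skipped, B skipped.
Slots: [1:G] [2:D]
Profit = 62 + 36 = 98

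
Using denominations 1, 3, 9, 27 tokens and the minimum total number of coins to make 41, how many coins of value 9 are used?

1

41 = 1×27 + 1×9 + 1×3 + 2×1
Count of 9: 1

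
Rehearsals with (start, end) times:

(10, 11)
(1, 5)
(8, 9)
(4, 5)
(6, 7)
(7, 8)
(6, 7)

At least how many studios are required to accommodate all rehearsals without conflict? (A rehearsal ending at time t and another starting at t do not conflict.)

2

starts: [1, 4, 6, 6, 7, 8, 10]
ends:   [5, 5, 7, 7, 8, 9, 11]
s1→1 s4→2  — peak 2.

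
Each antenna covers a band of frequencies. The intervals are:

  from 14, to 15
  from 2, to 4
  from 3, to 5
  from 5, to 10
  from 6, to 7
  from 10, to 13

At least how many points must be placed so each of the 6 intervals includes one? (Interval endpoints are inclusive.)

Process intervals by earliest right end; each time one isn't hit yet, stab at its right endpoint.
By right end: [2,4]  [3,5]  [6,7]  [5,10]  [10,13]  [14,15]
[2,4] uncovered → point at 4; [6,7] uncovered → point at 7; [10,13] uncovered → point at 13; [14,15] uncovered → point at 15.
Points: 4, 7, 13, 15 (4 total).

4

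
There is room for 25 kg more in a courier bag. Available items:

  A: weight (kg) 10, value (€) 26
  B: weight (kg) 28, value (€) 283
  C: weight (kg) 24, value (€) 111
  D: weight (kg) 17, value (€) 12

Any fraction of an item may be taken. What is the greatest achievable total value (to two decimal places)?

252.68

Greedy by value/weight ratio, highest first.
Order: B (283/28=10.11) > C (111/24=4.62) > A (26/10=2.60) > D (12/17=0.71)
Fill: take 25/28 of B → 252.68; 25/25 used.
Total value = 252.68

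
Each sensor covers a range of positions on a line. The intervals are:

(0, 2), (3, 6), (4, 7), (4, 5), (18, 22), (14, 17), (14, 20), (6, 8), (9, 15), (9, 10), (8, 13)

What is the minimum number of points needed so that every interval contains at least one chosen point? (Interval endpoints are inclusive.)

Sorted: [0,2] [4,5] [3,6] [4,7] [6,8] [9,10] [8,13] [9,15] [14,17] [14,20] [18,22]
{[0,2]} hit by 2; {[4,5],[3,6],[4,7]} hit by 5; {[6,8]} hit by 8; {[9,10],[8,13],[9,15]} hit by 10; {[14,17],[14,20]} hit by 17; {[18,22]} hit by 22.
Points: 2, 5, 8, 10, 17, 22 (6 total).

6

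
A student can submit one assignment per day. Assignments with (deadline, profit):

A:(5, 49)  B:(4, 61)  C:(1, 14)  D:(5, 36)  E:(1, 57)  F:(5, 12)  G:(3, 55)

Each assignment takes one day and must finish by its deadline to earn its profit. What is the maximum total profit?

Sort by profit descending; place each in the latest free slot ≤ its deadline.
Profit order: B=61 E=57 G=55 A=49 D=36 C=14 F=12
Assign: B→slot 4, E→slot 1, G→slot 3, A→slot 5, D→slot 2, C skipped, F skipped.
Slots: [1:E] [2:D] [3:G] [4:B] [5:A]
Profit = 57 + 36 + 55 + 61 + 49 = 258

258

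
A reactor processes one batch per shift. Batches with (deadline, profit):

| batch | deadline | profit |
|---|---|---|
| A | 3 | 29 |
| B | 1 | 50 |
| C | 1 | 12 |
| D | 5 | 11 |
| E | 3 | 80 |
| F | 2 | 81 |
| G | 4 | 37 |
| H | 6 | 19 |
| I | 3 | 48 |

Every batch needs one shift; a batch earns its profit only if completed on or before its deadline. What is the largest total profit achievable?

Sort by profit descending; place each in the latest free slot ≤ its deadline.
Profit order: F=81 E=80 B=50 I=48 G=37 A=29 H=19 C=12 D=11
Assign: F→slot 2, E→slot 3, B→slot 1, I skipped, G→slot 4, A skipped, H→slot 6, C skipped, D→slot 5.
Slots: [1:B] [2:F] [3:E] [4:G] [5:D] [6:H]
Profit = 50 + 81 + 80 + 37 + 11 + 19 = 278

278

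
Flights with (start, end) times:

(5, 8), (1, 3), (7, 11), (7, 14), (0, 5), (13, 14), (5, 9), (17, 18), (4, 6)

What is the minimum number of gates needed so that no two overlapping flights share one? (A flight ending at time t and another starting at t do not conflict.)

Count concurrent intervals with a sweep; the peak is the room count.
Events (time:±→running): 0:+→1 1:+→2 3:-→1 4:+→2 5:-→1 5:+→2 5:+→3 6:-→2 7:+→3 7:+→4 … peak 4.

4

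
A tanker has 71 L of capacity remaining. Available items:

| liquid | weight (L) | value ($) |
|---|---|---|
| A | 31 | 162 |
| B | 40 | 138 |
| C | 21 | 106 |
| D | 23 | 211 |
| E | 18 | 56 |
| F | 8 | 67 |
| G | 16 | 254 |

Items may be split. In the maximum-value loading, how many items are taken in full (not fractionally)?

3

Greedy by value/weight ratio, highest first.
Ratios (sorted): G 15.88, D 9.17, F 8.38, A 5.23, C 5.05, B 3.45, E 3.11
take G (16 @ 254); take D (23 @ 211); take F (8 @ 67); take 24/31 of A → 125.42. Capacity used 71/71.
3 item(s) taken whole; one partial (take 24/31 of A).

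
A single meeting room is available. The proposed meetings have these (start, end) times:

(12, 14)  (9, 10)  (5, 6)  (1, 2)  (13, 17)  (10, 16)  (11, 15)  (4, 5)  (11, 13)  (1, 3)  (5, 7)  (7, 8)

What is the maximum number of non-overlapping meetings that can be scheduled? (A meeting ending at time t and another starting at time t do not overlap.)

7

By end time: (1,2), (1,3), (4,5), (5,6), (5,7), (7,8), (9,10), (11,13), (12,14), (11,15), (10,16), (13,17).
Pick (1,2); next start ≥ 2 → (4,5); next start ≥ 5 → (5,6); next start ≥ 6 → (7,8); next start ≥ 8 → (9,10); next start ≥ 10 → (11,13); next start ≥ 13 → (13,17).
Selected 7 meetings.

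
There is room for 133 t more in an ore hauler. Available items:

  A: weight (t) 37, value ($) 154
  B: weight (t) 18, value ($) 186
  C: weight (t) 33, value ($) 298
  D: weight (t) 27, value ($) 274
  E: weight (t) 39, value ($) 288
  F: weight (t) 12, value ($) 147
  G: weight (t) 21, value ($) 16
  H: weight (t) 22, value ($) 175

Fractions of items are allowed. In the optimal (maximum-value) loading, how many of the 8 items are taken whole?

Sort by value per unit weight and fill in that order.
Ratios (sorted): F 12.25, B 10.33, D 10.15, C 9.03, H 7.95, E 7.38, A 4.16, G 0.76
take F (12 @ 147); take B (18 @ 186); take D (27 @ 274); take C (33 @ 298); take H (22 @ 175); take 21/39 of E → 155.08. Capacity used 133/133.
5 item(s) taken whole; one partial (take 21/39 of E).

5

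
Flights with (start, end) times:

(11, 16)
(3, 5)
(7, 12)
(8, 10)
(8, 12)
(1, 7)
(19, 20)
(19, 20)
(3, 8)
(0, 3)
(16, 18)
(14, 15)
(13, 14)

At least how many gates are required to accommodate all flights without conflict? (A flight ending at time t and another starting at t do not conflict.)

The answer is the maximum number of intervals overlapping at any instant.
starts: [0, 1, 3, 3, 7, 8, 8, 11, 13, 14, 16, 19, 19]
ends:   [3, 5, 7, 8, 10, 12, 12, 14, 15, 16, 18, 20, 20]
s0→1 s1→2 e3→1 s3→2 s3→3  — peak 3.

3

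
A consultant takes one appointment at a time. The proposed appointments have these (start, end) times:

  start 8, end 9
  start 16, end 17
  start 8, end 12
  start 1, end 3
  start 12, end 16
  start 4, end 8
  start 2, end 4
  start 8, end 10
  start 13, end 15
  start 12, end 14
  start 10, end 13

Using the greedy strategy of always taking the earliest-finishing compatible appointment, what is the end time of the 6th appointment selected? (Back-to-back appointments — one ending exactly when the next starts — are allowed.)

17

By end time: (1,3), (2,4), (4,8), (8,9), (8,10), (8,12), (10,13), (12,14), (13,15), (12,16), (16,17).
Pick (1,3); next start ≥ 3 → (4,8); next start ≥ 8 → (8,9); next start ≥ 9 → (10,13); next start ≥ 13 → (13,15); next start ≥ 15 → (16,17).
Selected: (1,3) (4,8) (8,9) (10,13) (13,15) (16,17)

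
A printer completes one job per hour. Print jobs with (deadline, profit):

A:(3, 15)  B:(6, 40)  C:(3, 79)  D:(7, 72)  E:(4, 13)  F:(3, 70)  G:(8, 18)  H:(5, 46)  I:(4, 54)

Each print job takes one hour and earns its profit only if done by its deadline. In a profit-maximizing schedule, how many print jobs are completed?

8

Sort by profit descending; place each in the latest free slot ≤ its deadline.
By profit: C(d3,79), D(d7,72), F(d3,70), I(d4,54), H(d5,46), B(d6,40), G(d8,18), A(d3,15), E(d4,13)
C→slot 3; D→slot 7; F→slot 2; I→slot 4; H→slot 5; B→slot 6; G→slot 8; A→slot 1; E skipped.
8 of 9 scheduled.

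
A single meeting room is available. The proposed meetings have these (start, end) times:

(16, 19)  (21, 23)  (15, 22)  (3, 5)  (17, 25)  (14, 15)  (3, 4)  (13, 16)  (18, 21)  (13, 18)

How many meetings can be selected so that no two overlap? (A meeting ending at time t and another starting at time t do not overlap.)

Greedy by earliest finish: after sorting by end time, pick each interval compatible with the last pick.
Sorted by end: (3,4)  (3,5)  (14,15)  (13,16)  (13,18)  (16,19)  (18,21)  (15,22)  (21,23)  (17,25)
take (3,4); take (14,15); skip (13,18); take (16,19); skip (15,22); take (21,23).
Selected 4 meetings.

4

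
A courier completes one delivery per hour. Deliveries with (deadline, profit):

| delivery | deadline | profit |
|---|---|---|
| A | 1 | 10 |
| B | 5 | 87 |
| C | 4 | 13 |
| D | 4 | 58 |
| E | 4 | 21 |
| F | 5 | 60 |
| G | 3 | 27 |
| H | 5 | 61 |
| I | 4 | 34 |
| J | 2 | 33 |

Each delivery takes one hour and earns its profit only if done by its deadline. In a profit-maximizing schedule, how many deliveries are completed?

5

Take jobs in profit order; each goes to the latest open slot no later than its deadline.
Profit order: B=87 H=61 F=60 D=58 I=34 J=33 G=27 E=21 C=13 A=10
Assign: B→slot 5, H→slot 4, F→slot 3, D→slot 2, I→slot 1, J skipped, G skipped, E skipped, C skipped, A skipped.
Slots: [1:I] [2:D] [3:F] [4:H] [5:B]
5 of 10 scheduled.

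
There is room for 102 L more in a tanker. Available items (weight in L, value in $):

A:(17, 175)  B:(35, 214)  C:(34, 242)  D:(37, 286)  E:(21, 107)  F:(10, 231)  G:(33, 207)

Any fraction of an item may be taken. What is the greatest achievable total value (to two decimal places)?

959.09

Sort by value per unit weight and fill in that order.
Ratios (sorted): F 23.10, A 10.29, D 7.73, C 7.12, G 6.27, B 6.11, E 5.10
take F (10 @ 231); take A (17 @ 175); take D (37 @ 286); take C (34 @ 242); take 4/33 of G → 25.09. Capacity used 102/102.
Total value = 959.09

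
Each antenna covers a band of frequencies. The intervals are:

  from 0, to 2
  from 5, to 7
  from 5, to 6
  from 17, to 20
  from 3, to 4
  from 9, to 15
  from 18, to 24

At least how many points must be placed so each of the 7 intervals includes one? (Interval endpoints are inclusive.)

5

Sorted: [0,2] [3,4] [5,6] [5,7] [9,15] [17,20] [18,24]
{[0,2]} hit by 2; {[3,4]} hit by 4; {[5,6],[5,7]} hit by 6; {[9,15]} hit by 15; {[17,20],[18,24]} hit by 20.
Points: 2, 4, 6, 15, 20 (5 total).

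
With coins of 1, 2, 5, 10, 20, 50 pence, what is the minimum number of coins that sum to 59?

4

Use the largest denomination that fits, subtract, and repeat.
59 = 1×50 + 1×5 + 2×2
Total coins = 1 + 1 + 2 = 4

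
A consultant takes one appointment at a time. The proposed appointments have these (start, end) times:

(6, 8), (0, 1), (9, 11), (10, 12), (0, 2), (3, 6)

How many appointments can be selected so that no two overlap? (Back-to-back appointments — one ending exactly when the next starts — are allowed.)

Greedy by earliest finish: after sorting by end time, pick each interval compatible with the last pick.
Sorted by end: (0,1)  (0,2)  (3,6)  (6,8)  (9,11)  (10,12)
take (0,1); take (3,6); take (6,8); take (9,11); skip (10,12).
Selected 4 appointments.

4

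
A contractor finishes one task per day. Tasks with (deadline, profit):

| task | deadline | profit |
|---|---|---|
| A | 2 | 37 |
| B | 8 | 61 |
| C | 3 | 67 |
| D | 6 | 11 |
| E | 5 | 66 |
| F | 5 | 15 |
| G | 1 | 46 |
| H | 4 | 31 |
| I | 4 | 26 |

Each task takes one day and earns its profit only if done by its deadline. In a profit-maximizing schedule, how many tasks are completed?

By profit: C(d3,67), E(d5,66), B(d8,61), G(d1,46), A(d2,37), H(d4,31), I(d4,26), F(d5,15), D(d6,11)
C→slot 3; E→slot 5; B→slot 8; G→slot 1; A→slot 2; H→slot 4; I skipped; F skipped; D→slot 6.
7 of 9 scheduled.

7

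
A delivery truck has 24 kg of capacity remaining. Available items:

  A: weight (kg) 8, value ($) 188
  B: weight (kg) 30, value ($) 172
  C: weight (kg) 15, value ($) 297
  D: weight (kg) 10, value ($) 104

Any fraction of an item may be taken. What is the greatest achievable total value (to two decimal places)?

495.40

Greedy by value/weight ratio, highest first.
Order: A (188/8=23.50) > C (297/15=19.80) > D (104/10=10.40) > B (172/30=5.73)
Fill: take A (8 @ 188) → take C (15 @ 297) → take 1/10 of D → 10.40; 24/24 used.
Total value = 495.40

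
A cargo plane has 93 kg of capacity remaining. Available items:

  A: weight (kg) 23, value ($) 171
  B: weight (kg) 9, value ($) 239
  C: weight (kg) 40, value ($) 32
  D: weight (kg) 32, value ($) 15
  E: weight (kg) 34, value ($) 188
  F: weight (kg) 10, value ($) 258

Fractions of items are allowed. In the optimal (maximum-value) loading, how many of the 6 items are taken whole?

Order: B (239/9=26.56) > F (258/10=25.80) > A (171/23=7.43) > E (188/34=5.53) > C (32/40=0.80) > D (15/32=0.47)
Fill: take B (9 @ 239) → take F (10 @ 258) → take A (23 @ 171) → take E (34 @ 188) → take 17/40 of C → 13.60; 93/93 used.
4 item(s) taken whole; one partial (take 17/40 of C).

4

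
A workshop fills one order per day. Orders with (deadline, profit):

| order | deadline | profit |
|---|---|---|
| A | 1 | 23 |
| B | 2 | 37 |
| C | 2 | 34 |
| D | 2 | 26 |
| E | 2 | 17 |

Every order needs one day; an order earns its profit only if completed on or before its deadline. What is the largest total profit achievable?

71

Profit order: B=37 C=34 D=26 A=23 E=17
Assign: B→slot 2, C→slot 1, D skipped, A skipped, E skipped.
Slots: [1:C] [2:B]
Profit = 34 + 37 = 71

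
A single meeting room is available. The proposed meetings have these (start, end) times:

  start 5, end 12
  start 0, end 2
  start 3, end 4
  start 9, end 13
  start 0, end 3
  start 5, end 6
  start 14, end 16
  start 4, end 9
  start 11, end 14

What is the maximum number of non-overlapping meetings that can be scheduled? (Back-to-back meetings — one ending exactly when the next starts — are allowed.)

Greedy by earliest finish: after sorting by end time, pick each interval compatible with the last pick.
Sorted by end: (0,2)  (0,3)  (3,4)  (5,6)  (4,9)  (5,12)  (9,13)  (11,14)  (14,16)
take (0,2); take (3,4); take (5,6); skip (4,9); take (9,13); take (14,16).
Selected 5 meetings.

5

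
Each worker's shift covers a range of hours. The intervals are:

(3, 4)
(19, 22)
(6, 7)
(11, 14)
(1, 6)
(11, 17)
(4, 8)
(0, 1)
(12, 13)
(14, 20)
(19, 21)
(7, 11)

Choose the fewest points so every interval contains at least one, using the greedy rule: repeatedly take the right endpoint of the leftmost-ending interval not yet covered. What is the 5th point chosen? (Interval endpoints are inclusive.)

Process intervals by earliest right end; each time one isn't hit yet, stab at its right endpoint.
Sorted: [0,1] [3,4] [1,6] [6,7] [4,8] [7,11] [12,13] [11,14] [11,17] [14,20] [19,21] [19,22]
{[0,1]} hit by 1; {[3,4],[1,6]} hit by 4; {[6,7],[4,8],[7,11]} hit by 7; {[12,13],[11,14],[11,17]} hit by 13; {[14,20],[19,21],[19,22]} hit by 20.
Points: 1, 4, 7, 13, 20 (5 total).

20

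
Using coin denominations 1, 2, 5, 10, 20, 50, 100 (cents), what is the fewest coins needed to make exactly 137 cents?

5

137 = 1×100 + 1×20 + 1×10 + 1×5 + 1×2
Total coins = 1 + 1 + 1 + 1 + 1 = 5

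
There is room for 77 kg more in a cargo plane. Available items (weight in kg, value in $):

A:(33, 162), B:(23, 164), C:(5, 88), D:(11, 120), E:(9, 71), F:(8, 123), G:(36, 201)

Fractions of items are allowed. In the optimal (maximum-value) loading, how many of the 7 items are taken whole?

5

Greedy by value/weight ratio, highest first.
Ratios (sorted): C 17.60, F 15.38, D 10.91, E 7.89, B 7.13, G 5.58, A 4.91
take C (5 @ 88); take F (8 @ 123); take D (11 @ 120); take E (9 @ 71); take B (23 @ 164); take 21/36 of G → 117.25. Capacity used 77/77.
5 item(s) taken whole; one partial (take 21/36 of G).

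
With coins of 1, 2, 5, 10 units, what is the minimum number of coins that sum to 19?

4

19 = 1×10 + 1×5 + 2×2
Total coins = 1 + 1 + 2 = 4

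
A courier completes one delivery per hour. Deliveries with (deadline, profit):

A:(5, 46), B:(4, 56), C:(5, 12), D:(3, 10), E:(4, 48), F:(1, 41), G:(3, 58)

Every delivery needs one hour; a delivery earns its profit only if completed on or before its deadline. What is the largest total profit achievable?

By profit: G(d3,58), B(d4,56), E(d4,48), A(d5,46), F(d1,41), C(d5,12), D(d3,10)
G→slot 3; B→slot 4; E→slot 2; A→slot 5; F→slot 1; C skipped; D skipped.
Profit = 41 + 48 + 58 + 56 + 46 = 249

249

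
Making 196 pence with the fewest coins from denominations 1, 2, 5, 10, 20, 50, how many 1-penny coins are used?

1

196 = 3×50 + 2×20 + 1×5 + 1×1
Count of 1: 1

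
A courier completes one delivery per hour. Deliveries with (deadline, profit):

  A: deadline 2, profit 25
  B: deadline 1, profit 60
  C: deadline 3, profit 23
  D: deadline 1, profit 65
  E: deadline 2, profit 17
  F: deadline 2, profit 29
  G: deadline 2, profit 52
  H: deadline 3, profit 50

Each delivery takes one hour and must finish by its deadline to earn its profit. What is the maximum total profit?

167

Sort by profit descending; place each in the latest free slot ≤ its deadline.
By profit: D(d1,65), B(d1,60), G(d2,52), H(d3,50), F(d2,29), A(d2,25), C(d3,23), E(d2,17)
D→slot 1; B skipped; G→slot 2; H→slot 3; F skipped; A skipped; C skipped; E skipped.
Profit = 65 + 52 + 50 = 167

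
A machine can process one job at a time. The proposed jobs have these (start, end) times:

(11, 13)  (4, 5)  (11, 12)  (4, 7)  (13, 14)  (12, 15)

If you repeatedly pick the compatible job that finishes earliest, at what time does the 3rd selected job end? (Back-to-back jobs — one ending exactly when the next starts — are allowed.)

14

By end time: (4,5), (4,7), (11,12), (11,13), (13,14), (12,15).
Pick (4,5); next start ≥ 5 → (11,12); next start ≥ 12 → (13,14).
Selected: (4,5) (11,12) (13,14)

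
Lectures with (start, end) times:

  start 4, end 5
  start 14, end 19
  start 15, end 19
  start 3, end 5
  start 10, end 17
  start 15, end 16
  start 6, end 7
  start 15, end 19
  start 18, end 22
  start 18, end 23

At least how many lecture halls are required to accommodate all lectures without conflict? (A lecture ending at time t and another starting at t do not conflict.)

5

starts: [3, 4, 6, 10, 14, 15, 15, 15, 18, 18]
ends:   [5, 5, 7, 16, 17, 19, 19, 19, 22, 23]
s3→1 s4→2 e5→1 e5→0 s6→1 e7→0 s10→1 s14→2 s15→3 s15→4 s15→5  — peak 5.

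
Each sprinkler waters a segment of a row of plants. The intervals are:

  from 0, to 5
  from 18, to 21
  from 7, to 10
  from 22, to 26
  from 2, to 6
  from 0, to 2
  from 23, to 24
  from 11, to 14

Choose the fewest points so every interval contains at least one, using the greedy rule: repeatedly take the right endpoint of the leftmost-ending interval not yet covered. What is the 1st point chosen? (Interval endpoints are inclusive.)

Process intervals by earliest right end; each time one isn't hit yet, stab at its right endpoint.
Sorted: [0,2] [0,5] [2,6] [7,10] [11,14] [18,21] [23,24] [22,26]
{[0,2],[0,5],[2,6]} hit by 2; {[7,10]} hit by 10; {[11,14]} hit by 14; {[18,21]} hit by 21; {[23,24],[22,26]} hit by 24.
Points: 2, 10, 14, 21, 24 (5 total).

2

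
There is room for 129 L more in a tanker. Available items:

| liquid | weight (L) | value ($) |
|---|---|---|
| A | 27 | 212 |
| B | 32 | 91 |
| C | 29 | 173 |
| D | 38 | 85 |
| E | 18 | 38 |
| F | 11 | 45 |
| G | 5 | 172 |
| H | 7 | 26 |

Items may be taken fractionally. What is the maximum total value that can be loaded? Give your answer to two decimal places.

Order: G (172/5=34.40) > A (212/27=7.85) > C (173/29=5.97) > F (45/11=4.09) > H (26/7=3.71) > B (91/32=2.84) > D (85/38=2.24) > E (38/18=2.11)
Fill: take G (5 @ 172) → take A (27 @ 212) → take C (29 @ 173) → take F (11 @ 45) → take H (7 @ 26) → take B (32 @ 91) → take 18/38 of D → 40.26; 129/129 used.
Total value = 759.26

759.26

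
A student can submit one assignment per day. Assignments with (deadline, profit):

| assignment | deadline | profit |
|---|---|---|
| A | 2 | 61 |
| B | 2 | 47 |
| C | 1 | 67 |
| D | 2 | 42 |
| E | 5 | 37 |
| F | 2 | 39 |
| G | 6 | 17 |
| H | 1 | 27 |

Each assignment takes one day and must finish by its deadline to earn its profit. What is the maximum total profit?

182

Sort by profit descending; place each in the latest free slot ≤ its deadline.
Profit order: C=67 A=61 B=47 D=42 F=39 E=37 H=27 G=17
Assign: C→slot 1, A→slot 2, B skipped, D skipped, F skipped, E→slot 5, H skipped, G→slot 6.
Slots: [1:C] [2:A] [5:E] [6:G]
Profit = 67 + 61 + 37 + 17 = 182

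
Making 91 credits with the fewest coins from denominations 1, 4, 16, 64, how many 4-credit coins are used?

91 = 1×64 + 1×16 + 2×4 + 3×1
Count of 4: 2

2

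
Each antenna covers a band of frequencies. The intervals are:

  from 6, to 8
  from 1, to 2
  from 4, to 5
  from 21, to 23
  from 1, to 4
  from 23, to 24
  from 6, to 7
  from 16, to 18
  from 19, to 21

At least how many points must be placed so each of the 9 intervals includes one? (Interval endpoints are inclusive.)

6

Sort by right endpoint; whenever an interval is uncovered, place a point at its right end.
Sorted: [1,2] [1,4] [4,5] [6,7] [6,8] [16,18] [19,21] [21,23] [23,24]
{[1,2],[1,4]} hit by 2; {[4,5]} hit by 5; {[6,7],[6,8]} hit by 7; {[16,18]} hit by 18; {[19,21],[21,23]} hit by 21; {[23,24]} hit by 24.
Points: 2, 5, 7, 18, 21, 24 (6 total).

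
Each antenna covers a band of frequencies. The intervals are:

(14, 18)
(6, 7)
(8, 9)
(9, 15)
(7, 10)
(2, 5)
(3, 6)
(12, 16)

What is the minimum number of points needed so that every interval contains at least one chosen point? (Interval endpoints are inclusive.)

Process intervals by earliest right end; each time one isn't hit yet, stab at its right endpoint.
Sorted: [2,5] [3,6] [6,7] [8,9] [7,10] [9,15] [12,16] [14,18]
{[2,5],[3,6]} hit by 5; {[6,7]} hit by 7; {[8,9],[7,10],[9,15]} hit by 9; {[12,16],[14,18]} hit by 16.
Points: 5, 7, 9, 16 (4 total).

4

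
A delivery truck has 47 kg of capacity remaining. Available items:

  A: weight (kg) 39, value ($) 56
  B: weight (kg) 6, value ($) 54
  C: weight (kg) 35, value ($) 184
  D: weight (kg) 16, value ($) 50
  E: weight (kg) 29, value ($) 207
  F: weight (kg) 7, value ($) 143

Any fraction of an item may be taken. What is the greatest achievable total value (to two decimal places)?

430.29

Greedy by value/weight ratio, highest first.
Order: F (143/7=20.43) > B (54/6=9.00) > E (207/29=7.14) > C (184/35=5.26) > D (50/16=3.12) > A (56/39=1.44)
Fill: take F (7 @ 143) → take B (6 @ 54) → take E (29 @ 207) → take 5/35 of C → 26.29; 47/47 used.
Total value = 430.29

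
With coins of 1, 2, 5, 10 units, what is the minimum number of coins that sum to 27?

27 − 2×10→7 − 1×5→2 − 1×2→0
Total coins = 2 + 1 + 1 = 4

4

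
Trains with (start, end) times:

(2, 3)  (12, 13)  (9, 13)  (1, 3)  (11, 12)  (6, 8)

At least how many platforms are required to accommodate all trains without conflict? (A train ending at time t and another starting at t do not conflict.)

Count concurrent intervals with a sweep; the peak is the room count.
Events (time:±→running): 1:+→1 2:+→2 … peak 2.

2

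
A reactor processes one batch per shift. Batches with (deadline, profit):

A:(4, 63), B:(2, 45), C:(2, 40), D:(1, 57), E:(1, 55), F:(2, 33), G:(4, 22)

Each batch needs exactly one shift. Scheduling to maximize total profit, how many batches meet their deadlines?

By profit: A(d4,63), D(d1,57), E(d1,55), B(d2,45), C(d2,40), F(d2,33), G(d4,22)
A→slot 4; D→slot 1; E skipped; B→slot 2; C skipped; F skipped; G→slot 3.
4 of 7 scheduled.

4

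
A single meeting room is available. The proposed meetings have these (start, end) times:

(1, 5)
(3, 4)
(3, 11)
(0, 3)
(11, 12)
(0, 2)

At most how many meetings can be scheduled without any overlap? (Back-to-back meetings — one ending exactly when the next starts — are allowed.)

3

Order by finish time; keep every interval that doesn't clash with the previous kept one.
Sorted by end: (0,2)  (0,3)  (3,4)  (1,5)  (3,11)  (11,12)
take (0,2); take (3,4); skip (1,5); take (11,12).
Selected 3 meetings.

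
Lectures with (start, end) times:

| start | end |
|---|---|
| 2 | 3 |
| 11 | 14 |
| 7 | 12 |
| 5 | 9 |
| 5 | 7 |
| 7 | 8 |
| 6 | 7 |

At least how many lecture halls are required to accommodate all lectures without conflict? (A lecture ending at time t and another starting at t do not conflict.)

The answer is the maximum number of intervals overlapping at any instant.
Events (time:±→running): 2:+→1 3:-→0 5:+→1 5:+→2 6:+→3 … peak 3.

3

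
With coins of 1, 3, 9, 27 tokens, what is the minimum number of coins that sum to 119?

7

Greedy: take as many of the largest coin as possible, then repeat with the remainder.
119 = 4×27 + 1×9 + 2×1
Total coins = 4 + 1 + 2 = 7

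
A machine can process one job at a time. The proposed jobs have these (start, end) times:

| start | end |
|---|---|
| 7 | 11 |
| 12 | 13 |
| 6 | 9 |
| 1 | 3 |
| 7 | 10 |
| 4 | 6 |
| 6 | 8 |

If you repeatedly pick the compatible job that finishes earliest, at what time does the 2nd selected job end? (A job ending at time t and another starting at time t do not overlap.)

6

Sort by end time and greedily take each interval whose start is ≥ the last chosen end.
By end time: (1,3), (4,6), (6,8), (6,9), (7,10), (7,11), (12,13).
Pick (1,3); next start ≥ 3 → (4,6); next start ≥ 6 → (6,8); next start ≥ 8 → (12,13).
Selected: (1,3) (4,6) (6,8) (12,13)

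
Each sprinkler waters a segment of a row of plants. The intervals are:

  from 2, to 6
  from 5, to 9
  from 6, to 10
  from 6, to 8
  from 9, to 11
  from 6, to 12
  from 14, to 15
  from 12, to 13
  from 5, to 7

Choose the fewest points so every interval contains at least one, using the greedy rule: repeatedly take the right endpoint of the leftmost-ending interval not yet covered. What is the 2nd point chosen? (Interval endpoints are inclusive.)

Process intervals by earliest right end; each time one isn't hit yet, stab at its right endpoint.
Sorted: [2,6] [5,7] [6,8] [5,9] [6,10] [9,11] [6,12] [12,13] [14,15]
{[2,6],[5,7],[6,8],[5,9],[6,10]} hit by 6; {[9,11],[6,12]} hit by 11; {[12,13]} hit by 13; {[14,15]} hit by 15.
Points: 6, 11, 13, 15 (4 total).

11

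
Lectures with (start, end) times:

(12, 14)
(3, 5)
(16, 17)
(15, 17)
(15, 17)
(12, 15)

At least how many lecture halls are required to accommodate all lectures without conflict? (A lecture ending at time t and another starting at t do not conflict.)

3

The answer is the maximum number of intervals overlapping at any instant.
Events (time:±→running): 3:+→1 5:-→0 12:+→1 12:+→2 14:-→1 15:-→0 15:+→1 15:+→2 16:+→3 … peak 3.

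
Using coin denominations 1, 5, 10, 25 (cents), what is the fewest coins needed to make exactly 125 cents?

125 − 5×25→0
Total coins = 5 = 5

5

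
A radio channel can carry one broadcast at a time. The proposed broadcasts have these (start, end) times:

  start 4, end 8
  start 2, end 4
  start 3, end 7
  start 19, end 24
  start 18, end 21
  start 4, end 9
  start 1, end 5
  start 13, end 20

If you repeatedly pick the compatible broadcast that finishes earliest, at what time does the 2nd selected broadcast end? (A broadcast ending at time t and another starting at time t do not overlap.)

8

Greedy by earliest finish: after sorting by end time, pick each interval compatible with the last pick.
By end time: (2,4), (1,5), (3,7), (4,8), (4,9), (13,20), (18,21), (19,24).
Pick (2,4); next start ≥ 4 → (4,8); next start ≥ 8 → (13,20).
Selected: (2,4) (4,8) (13,20)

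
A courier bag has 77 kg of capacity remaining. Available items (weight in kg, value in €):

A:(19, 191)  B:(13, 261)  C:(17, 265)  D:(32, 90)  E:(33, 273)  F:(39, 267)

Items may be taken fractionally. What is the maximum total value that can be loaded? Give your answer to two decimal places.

Order: B (261/13=20.08) > C (265/17=15.59) > A (191/19=10.05) > E (273/33=8.27) > F (267/39=6.85) > D (90/32=2.81)
Fill: take B (13 @ 261) → take C (17 @ 265) → take A (19 @ 191) → take 28/33 of E → 231.64; 77/77 used.
Total value = 948.64

948.64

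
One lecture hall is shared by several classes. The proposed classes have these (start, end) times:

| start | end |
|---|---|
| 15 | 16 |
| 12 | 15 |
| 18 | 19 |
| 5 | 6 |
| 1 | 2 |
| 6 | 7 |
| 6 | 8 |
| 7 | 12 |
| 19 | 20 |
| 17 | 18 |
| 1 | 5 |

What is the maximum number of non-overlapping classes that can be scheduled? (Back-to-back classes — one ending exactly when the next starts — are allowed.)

Order by finish time; keep every interval that doesn't clash with the previous kept one.
By end time: (1,2), (1,5), (5,6), (6,7), (6,8), (7,12), (12,15), (15,16), (17,18), (18,19), (19,20).
Pick (1,2); next start ≥ 2 → (5,6); next start ≥ 6 → (6,7); next start ≥ 7 → (7,12); next start ≥ 12 → (12,15); next start ≥ 15 → (15,16); next start ≥ 16 → (17,18); next start ≥ 18 → (18,19); next start ≥ 19 → (19,20).
Selected 9 classes.

9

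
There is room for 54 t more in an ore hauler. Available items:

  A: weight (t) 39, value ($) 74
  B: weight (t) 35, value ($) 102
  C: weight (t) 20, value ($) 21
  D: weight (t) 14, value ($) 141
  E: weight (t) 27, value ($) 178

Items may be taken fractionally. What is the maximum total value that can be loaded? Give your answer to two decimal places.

356.89

Sort by value per unit weight and fill in that order.
Ratios (sorted): D 10.07, E 6.59, B 2.91, A 1.90, C 1.05
take D (14 @ 141); take E (27 @ 178); take 13/35 of B → 37.89. Capacity used 54/54.
Total value = 356.89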